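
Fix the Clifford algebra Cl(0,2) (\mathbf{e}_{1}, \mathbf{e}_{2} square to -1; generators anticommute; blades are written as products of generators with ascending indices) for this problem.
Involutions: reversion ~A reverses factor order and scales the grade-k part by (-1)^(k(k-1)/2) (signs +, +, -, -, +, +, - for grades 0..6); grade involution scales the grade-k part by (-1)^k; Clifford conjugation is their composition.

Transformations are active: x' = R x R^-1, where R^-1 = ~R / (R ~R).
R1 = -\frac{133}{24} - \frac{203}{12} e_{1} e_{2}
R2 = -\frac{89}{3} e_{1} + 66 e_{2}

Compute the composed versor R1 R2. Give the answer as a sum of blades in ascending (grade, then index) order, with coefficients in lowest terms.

Distribute over the terms of R1 (each basis-blade product reordered to ascending indices, repeated generators contracted through their squares):
(-\frac{133}{24}) R2 = \frac{11837}{72} e_{1} - \frac{1463}{4} e_{2}
(-\frac{203}{12} e_{1} e_{2}) R2 = \frac{2233}{2} e_{1} + \frac{18067}{36} e_{2}
Summing the partial products and collecting blades:
Answer: \frac{92225}{72} e_{1} + \frac{1225}{9} e_{2}


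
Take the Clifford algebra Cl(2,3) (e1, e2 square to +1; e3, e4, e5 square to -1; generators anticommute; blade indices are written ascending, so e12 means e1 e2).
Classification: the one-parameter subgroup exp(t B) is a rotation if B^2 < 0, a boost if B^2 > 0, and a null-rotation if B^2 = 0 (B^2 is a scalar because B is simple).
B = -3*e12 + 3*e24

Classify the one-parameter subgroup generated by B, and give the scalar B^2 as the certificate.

B^2 term by term: the squares give (-3)^2*(e12)^2 + (3)^2*(e24)^2 = 9*(-1) + 9*(+1) = 0 (each basis 2-blade squares to minus the product of its generators' squares); cross terms between blades sharing an index anticommute and cancel. So B^2 = 0.
Answer: null-rotation, certificate B^2 = 0. B^2 = 0 is basis-independent, so its sign is the whole story.


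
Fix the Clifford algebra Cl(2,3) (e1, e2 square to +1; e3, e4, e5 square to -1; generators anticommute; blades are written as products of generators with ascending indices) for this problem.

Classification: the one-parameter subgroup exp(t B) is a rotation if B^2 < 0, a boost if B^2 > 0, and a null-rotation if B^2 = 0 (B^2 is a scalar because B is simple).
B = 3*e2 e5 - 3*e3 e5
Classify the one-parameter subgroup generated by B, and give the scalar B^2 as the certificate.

B^2 term by term: the squares give (3)^2*(e2 e5)^2 + (-3)^2*(e3 e5)^2 = 9*(+1) + 9*(-1) = 0 (each basis 2-blade squares to minus the product of its generators' squares); cross terms between blades sharing an index anticommute and cancel. So B^2 = 0.
Answer: null-rotation, certificate B^2 = 0. Note: conjugating B changes its blade decomposition but never the scalar B^2 = 0, whose sign settles the classification.


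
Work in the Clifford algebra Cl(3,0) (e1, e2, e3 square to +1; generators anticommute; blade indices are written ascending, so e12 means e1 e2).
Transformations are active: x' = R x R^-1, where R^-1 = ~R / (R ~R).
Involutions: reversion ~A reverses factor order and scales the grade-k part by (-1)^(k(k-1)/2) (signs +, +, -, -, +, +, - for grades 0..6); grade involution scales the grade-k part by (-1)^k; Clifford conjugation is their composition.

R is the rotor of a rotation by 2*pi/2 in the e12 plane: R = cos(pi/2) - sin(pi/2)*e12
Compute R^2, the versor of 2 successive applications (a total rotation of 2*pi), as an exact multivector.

Because a rotor carries half the rotation angle, composing 2 copies of this e12-plane rotor multiplies the phase: 2*(pi/2) = pi, hence R^2 = cos(pi) - sin(pi)*e12.
cos(pi) = -1 and sin(pi) = 0, so R^2 = -1. The total rotation 2*pi is 1 full turn, so every vector returns to itself, yet the rotor is -1, on the OTHER sheet of the double cover (an odd number of 2*pi turns).
Answer: -1


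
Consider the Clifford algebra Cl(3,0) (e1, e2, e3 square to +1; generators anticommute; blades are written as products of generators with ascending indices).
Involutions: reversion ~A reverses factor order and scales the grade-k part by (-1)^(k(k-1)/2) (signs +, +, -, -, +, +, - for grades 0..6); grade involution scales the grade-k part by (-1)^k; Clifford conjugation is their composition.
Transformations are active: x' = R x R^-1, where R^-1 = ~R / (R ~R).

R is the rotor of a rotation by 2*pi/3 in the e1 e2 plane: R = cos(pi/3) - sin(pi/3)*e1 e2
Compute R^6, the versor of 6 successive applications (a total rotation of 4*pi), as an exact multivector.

Rotor phase runs at HALF the rotation angle; powers of one rotor simply add phase, so after 6 steps in e1 e2 the phase is 6*pi/3 = 2*pi and R^6 = cos(2*pi) - sin(2*pi)*e1 e2.
cos(2*pi) = 1 and sin(2*pi) = 0, so R^6 = 1. The total rotation 4*pi is 2 full turns, so every vector returns to itself, yet the rotor is +1, back on the identity sheet (an even number of 2*pi turns).
Answer: 1


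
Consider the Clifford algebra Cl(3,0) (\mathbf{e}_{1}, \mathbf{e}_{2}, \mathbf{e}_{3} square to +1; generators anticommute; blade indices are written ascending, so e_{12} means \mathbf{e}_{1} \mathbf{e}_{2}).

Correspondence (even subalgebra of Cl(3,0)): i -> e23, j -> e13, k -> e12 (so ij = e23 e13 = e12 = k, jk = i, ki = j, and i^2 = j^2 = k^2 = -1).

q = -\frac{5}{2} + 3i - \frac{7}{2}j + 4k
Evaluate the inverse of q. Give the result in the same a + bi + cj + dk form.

In blades: q = -\frac{5}{2} + 4 e_{12} - \frac{7}{2} e_{13} + 3 e_{23}.
With qbar = -\frac{5}{2} - 4 e_{12} + \frac{7}{2} e_{13} - 3 e_{23} (scalar fixed, mapped units negated), q qbar = \frac{87}{2} (the sum of squared coefficients), so q^-1 = qbar / (\frac{87}{2}) = -\frac{5}{87} - \frac{8}{87} e_{12} + \frac{7}{87} e_{13} - \frac{2}{29} e_{23}; translating back:
Answer: -\frac{5}{87} - \frac{2}{29}i + \frac{7}{87}j - \frac{8}{87}k


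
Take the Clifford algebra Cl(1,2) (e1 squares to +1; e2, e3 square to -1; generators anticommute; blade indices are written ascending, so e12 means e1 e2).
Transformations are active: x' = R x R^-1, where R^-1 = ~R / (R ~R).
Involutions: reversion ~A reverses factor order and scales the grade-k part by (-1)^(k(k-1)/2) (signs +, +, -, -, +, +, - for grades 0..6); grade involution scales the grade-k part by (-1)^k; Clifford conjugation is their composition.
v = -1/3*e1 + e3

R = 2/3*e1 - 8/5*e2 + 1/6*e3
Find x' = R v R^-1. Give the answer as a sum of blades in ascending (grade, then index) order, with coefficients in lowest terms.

~R = 2/3*e1 - 8/5*e2 + 1/6*e3, and R ~R = -643/300, so R^-1 = ~R / (-643/300).
R v = -7/18 - 8/15*e12 + 13/18*e13 - 8/5*e23
Answer: 3329/5787*e1 - 1120/1929*e2 - 5437/5787*e3


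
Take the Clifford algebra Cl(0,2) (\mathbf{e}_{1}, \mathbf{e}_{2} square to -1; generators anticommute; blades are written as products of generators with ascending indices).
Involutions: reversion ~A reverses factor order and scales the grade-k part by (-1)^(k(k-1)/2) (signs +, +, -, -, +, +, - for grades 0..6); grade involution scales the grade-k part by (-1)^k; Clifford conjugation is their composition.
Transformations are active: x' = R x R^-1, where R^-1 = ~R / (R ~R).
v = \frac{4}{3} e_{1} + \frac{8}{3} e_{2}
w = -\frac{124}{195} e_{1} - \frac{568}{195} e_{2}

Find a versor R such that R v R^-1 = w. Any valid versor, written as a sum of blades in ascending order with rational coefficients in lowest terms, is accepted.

Sketch: the shared square -\frac{80}{9} makes R = v + w = \frac{136}{195} e_{1} - \frac{16}{65} e_{2} the natural versor; its sandwich fixes that direction, negates (v - w)/2, and sends v to w.
Answer: \frac{136}{195} e_{1} - \frac{16}{65} e_{2}


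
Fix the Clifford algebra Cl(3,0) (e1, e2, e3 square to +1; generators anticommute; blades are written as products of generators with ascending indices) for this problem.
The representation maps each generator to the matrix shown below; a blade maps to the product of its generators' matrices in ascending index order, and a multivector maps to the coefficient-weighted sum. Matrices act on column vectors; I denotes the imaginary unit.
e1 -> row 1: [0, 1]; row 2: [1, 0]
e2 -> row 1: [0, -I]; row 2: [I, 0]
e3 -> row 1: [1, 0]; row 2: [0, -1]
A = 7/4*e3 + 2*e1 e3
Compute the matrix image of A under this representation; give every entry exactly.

Bivector images (products of the table entries): rho(e1 e3) = rho(e1)rho(e3) = row 1: [0, -1]; row 2: [1, 0].
M = (7/4)*rho(e3) + (2)*rho(e1 e3), summed entrywise:
Answer: row 1: [7/4, -2]; row 2: [2, -7/4]


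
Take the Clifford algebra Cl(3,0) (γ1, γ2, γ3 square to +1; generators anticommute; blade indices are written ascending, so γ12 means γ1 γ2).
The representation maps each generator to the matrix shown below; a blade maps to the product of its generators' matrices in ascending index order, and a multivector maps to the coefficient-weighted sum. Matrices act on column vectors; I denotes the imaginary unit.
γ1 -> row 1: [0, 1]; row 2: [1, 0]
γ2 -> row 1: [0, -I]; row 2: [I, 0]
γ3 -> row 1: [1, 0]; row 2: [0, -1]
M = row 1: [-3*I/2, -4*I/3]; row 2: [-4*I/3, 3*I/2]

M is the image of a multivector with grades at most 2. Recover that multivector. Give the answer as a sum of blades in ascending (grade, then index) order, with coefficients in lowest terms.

Method: 1, rho(γ1), rho(γ2), rho(γ3) form a trace-orthogonal basis of the 2x2 complex matrices (tr(X Y) = 2 if X = Y, else 0), so M = m0*1 + m1*rho(γ1) + m2*rho(γ2) + m3*rho(γ3) with m0 = tr(M)/2 = 0, m1 = tr(M rho(γ1))/2 = -4*I/3, m2 = tr(M rho(γ2))/2 = 0, m3 = tr(M rho(γ3))/2 = -3*I/2.
Multiplying table entries, the bivector images are rho(γ12) = I*rho(γ3), rho(γ13) = -I*rho(γ2), rho(γ23) = I*rho(γ1); with real blade coefficients the real parts of m0..m3 are the coefficients of 1, γ1, γ2, γ3 and the imaginary parts give the bivectors (γ23: Im m1, γ13: -Im m2, γ12: Im m3).
Answer: -3/2*γ12 - 4/3*γ23


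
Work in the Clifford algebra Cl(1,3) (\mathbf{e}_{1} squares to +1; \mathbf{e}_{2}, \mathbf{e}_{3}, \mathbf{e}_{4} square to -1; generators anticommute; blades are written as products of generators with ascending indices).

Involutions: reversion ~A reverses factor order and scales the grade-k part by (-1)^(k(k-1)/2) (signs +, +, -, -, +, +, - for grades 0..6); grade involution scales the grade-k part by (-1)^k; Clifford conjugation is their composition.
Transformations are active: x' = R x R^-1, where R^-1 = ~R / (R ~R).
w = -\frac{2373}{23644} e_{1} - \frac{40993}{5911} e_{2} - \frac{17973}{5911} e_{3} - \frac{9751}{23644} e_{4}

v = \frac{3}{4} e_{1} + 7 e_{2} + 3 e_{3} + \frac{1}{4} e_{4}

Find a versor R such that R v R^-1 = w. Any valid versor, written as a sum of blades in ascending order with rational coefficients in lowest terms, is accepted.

Equal squares first: v^2 = w^2 = -\frac{115}{2}. Then v + w = \frac{3840}{5911} e_{1} + \frac{384}{5911} e_{2} - \frac{240}{5911} e_{3} - \frac{960}{5911} e_{4} is a versor taking v to w, provided it is invertible.
Answer: \frac{3840}{5911} e_{1} + \frac{384}{5911} e_{2} - \frac{240}{5911} e_{3} - \frac{960}{5911} e_{4}


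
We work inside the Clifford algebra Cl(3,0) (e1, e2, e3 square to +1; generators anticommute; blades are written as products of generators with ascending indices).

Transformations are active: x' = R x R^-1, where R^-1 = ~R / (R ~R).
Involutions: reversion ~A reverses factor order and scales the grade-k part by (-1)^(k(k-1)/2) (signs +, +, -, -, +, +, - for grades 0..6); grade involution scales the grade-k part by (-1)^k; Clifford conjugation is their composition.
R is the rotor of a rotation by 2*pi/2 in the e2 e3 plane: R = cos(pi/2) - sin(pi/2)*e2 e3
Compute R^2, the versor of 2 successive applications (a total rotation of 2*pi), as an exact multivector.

Half-angle bookkeeping: 2 applications in e2 e3 add up to rotor phase 2*pi/2 = pi, so R^2 = cos(pi) - sin(pi)*e2 e3.
cos(pi) = -1 and sin(pi) = 0, so R^2 = -1. The total rotation 2*pi is 1 full turn, so every vector returns to itself, yet the rotor is -1, on the OTHER sheet of the double cover (an odd number of 2*pi turns).
Answer: -1


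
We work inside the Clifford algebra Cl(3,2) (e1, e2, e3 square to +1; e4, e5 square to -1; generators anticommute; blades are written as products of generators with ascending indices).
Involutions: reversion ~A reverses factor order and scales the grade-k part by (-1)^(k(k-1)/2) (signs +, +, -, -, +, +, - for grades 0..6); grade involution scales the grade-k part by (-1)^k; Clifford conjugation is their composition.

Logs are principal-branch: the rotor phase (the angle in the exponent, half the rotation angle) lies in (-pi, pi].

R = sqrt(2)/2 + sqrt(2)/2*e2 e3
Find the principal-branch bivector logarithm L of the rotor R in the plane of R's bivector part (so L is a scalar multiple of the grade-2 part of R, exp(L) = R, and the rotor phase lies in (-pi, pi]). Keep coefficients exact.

The scalar part of R is sqrt(2)/2, so the principal-branch rotor phase is pinned; divide the bivector part by its sine to get the unit plane — L is the phase times that plane.
Concretely: cos(phase) = sqrt(2)/2 gives phase = ±pi/4, and since phase/sin(phase) is even the sign is immaterial: L = (phase/sin(phase)) * <R>_2 = (sqrt(2)*pi/4) * <R>_2.
Answer: pi/4*e2 e3


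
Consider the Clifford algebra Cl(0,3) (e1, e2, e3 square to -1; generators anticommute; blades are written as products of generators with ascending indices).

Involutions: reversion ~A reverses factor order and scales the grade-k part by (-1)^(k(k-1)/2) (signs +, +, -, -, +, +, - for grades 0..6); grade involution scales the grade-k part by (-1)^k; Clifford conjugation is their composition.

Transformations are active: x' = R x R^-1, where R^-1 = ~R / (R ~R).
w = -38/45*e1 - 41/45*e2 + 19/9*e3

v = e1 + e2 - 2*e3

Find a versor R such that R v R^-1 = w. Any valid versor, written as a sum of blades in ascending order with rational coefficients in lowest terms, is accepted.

Take R = v + w = 7/45*e1 + 4/45*e2 + 1/9*e3. Because q(v) = q(w) = -6, conjugation by R sends v exactly to w.
Answer: 7/45*e1 + 4/45*e2 + 1/9*e3


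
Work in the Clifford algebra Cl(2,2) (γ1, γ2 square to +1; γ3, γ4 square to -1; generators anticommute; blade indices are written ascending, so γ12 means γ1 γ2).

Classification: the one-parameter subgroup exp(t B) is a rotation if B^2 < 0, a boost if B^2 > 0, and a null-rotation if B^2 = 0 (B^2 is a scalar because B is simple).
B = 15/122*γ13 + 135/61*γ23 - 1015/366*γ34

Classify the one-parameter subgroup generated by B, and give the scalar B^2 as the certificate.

B^2 term by term: the squares give (15/122)^2*(γ13)^2 + (135/61)^2*(γ23)^2 + (-1015/366)^2*(γ34)^2 = 225/14884*(+1) + 18225/3721*(+1) + 1030225/133956*(-1) = -25/9 (each basis 2-blade squares to minus the product of its generators' squares); cross terms between blades sharing an index anticommute and cancel. So B^2 = -25/9.
Answer: rotation, certificate B^2 = -25/9. Check the certificate: B^2 = -25/9, and that sign is decisive whatever form B takes.


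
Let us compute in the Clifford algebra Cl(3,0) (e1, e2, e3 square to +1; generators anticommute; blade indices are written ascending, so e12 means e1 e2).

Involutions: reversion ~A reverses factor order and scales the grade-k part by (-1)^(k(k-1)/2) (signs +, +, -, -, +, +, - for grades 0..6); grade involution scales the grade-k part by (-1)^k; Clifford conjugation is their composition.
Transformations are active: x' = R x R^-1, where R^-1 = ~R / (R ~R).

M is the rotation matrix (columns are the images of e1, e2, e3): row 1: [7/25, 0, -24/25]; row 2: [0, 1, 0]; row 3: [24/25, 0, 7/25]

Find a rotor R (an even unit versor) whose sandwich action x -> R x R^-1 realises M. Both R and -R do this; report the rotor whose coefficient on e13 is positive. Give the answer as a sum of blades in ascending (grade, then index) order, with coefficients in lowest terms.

Method: write R = a + b12*e12 + b13*e13 + b23*e23 with a^2 + b12^2 + b13^2 + b23^2 = 1 (so R^-1 = ~R). Expanding the columns R e_j ~R gives tr M = 4a^2 - 1 and, from the antisymmetric part, M21 - M12 = -4a*b12, M13 - M31 = 4a*b13, M32 - M23 = -4a*b23.
Here tr M = 39/25, so a^2 = (1 + tr M)/4 = 16/25 and a = ±4/5. Taking a = 4/5: M21 - M12 = 0, M13 - M31 = -48/25, M32 - M23 = 0, giving b12 = 0, b13 = -3/5, b23 = 0, i.e. R = 4/5 - 3/5*e13.
Its e13 coefficient is negative, so report the other preimage -R.
Answer: -4/5 + 3/5*e13. Recall the cover is two-to-one: with M of trace 39/25, both preimages act alike, and the stated e13 sign chooses the sheet.


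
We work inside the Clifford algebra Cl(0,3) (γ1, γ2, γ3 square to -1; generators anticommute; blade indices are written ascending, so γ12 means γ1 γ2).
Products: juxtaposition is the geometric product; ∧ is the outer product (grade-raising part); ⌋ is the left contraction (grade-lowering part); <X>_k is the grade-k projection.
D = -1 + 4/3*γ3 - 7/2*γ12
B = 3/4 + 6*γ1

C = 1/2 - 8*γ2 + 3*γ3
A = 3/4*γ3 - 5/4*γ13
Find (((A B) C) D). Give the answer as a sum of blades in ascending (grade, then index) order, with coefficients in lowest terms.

step 1: -111/16*γ3 - 87/16*γ13
step 2: 333/16 + 261/16*γ1 - 111/32*γ3 - 87/32*γ13 - 111/2*γ23 - 87/2*γ123
step 3: -259/16 - 203/16*γ1 + 4195/32*γ2 - 3873/32*γ3 - 475/32*γ12 + 6999/32*γ13 + 2943/64*γ23 + 3561/64*γ123
Answer: -259/16 - 203/16*γ1 + 4195/32*γ2 - 3873/32*γ3 - 475/32*γ12 + 6999/32*γ13 + 2943/64*γ23 + 3561/64*γ123


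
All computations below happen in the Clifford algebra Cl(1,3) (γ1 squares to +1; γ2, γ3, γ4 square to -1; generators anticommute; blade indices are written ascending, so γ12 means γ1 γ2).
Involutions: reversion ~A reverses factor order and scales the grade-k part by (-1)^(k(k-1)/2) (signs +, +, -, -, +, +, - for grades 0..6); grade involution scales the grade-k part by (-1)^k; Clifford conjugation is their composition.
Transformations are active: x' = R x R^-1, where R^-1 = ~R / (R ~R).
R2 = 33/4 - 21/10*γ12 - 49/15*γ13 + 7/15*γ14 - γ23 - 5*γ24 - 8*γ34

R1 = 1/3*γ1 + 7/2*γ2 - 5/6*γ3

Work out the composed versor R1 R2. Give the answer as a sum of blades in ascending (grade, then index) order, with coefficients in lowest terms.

Distribute over the terms of R1 (each basis-blade product reordered to ascending indices, repeated generators contracted through their squares):
(1/3*γ1) R2 = 11/4*γ1 - 7/10*γ2 - 49/45*γ3 + 7/45*γ4 - 1/3*γ123 - 5/3*γ124 - 8/3*γ134
(7/2*γ2) R2 = -147/20*γ1 + 231/8*γ2 + 7/2*γ3 + 35/2*γ4 + 343/30*γ123 - 49/30*γ124 - 28*γ234
(-5/6*γ3) R2 = 49/18*γ1 + 5/6*γ2 - 55/8*γ3 - 20/3*γ4 + 7/4*γ123 + 7/18*γ134 - 25/6*γ234
Summing the partial products and collecting blades:
Answer: -169/90*γ1 + 3481/120*γ2 - 1607/360*γ3 + 989/90*γ4 + 257/20*γ123 - 33/10*γ124 - 41/18*γ134 - 193/6*γ234


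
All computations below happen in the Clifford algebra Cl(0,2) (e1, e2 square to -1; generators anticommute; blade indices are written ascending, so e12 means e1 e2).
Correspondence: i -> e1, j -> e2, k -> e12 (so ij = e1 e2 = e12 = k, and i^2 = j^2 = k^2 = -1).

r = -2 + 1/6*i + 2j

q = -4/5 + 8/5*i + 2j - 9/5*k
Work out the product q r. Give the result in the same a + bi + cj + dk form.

In blades: q = -4/5 + 8/5*e1 + 2*e2 - 9/5*e12, r = -2 + 1/6*e1 + 2*e2.
Distribute q over r term by term (generator squares from the signature, products reordered to ascending indices): (-4/5)*r = 8/5 - 2/15*e1 - 8/5*e2; (8/5*e1)*r = -4/15 - 16/5*e1 + 16/5*e12; (2*e2)*r = -4 - 4*e2 - 1/3*e12; (-9/5*e12)*r = 18/5*e1 - 3/10*e2 + 18/5*e12.
Sum: -8/3 + 4/15*e1 - 59/10*e2 + 97/15*e12; translating back through the correspondence:
Answer: -8/3 + 4/15*i - 59/10*j + 97/15*k


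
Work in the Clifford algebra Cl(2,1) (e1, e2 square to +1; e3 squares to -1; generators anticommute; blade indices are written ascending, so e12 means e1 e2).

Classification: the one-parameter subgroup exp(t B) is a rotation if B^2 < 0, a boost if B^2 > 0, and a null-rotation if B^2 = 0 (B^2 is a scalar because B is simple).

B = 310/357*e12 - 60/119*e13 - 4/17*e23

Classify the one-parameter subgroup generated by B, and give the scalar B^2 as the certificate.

B^2 term by term: the squares give (310/357)^2*(e12)^2 + (-60/119)^2*(e13)^2 + (-4/17)^2*(e23)^2 = 96100/127449*(-1) + 3600/14161*(+1) + 16/289*(+1) = -4/9 (each basis 2-blade squares to minus the product of its generators' squares); cross terms between blades sharing an index anticommute and cancel. So B^2 = -4/9.
Answer: rotation, certificate B^2 = -4/9. Key observation: B^2 = -4/9 is a conjugation invariant, so its sign decides the class regardless of the surface form of B.


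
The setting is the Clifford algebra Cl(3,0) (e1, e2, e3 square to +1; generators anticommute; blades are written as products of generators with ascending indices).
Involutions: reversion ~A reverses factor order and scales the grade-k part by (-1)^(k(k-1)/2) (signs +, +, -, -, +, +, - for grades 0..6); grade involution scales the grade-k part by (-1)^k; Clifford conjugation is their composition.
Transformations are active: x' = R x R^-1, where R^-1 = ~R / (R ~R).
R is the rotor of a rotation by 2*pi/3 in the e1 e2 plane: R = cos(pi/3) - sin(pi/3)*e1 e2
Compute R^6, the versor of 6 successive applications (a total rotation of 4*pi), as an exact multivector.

The rotor phase is half the rotation angle and phases add under composition, so 6 steps in the e1 e2 plane accumulate phase 6*(pi/3) = 2*pi: R^6 = cos(2*pi) - sin(2*pi)*e1 e2.
cos(2*pi) = 1 and sin(2*pi) = 0, so R^6 = 1. The total rotation 4*pi is 2 full turns, so every vector returns to itself, yet the rotor is +1, back on the identity sheet (an even number of 2*pi turns).
Answer: 1


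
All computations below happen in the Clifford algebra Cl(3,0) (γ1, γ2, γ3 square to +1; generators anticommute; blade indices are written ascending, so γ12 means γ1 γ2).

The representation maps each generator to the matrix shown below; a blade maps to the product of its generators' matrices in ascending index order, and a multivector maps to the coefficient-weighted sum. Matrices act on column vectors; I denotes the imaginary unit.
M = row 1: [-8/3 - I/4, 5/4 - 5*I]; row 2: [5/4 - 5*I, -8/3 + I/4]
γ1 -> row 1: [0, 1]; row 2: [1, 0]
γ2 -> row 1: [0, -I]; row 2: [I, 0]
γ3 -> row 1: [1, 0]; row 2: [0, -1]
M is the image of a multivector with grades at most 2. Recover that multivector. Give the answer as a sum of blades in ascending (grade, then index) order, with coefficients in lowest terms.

Method: 1, rho(γ1), rho(γ2), rho(γ3) form a trace-orthogonal basis of the 2x2 complex matrices (tr(X Y) = 2 if X = Y, else 0), so M = m0*1 + m1*rho(γ1) + m2*rho(γ2) + m3*rho(γ3) with m0 = tr(M)/2 = -8/3, m1 = tr(M rho(γ1))/2 = 5/4 - 5*I, m2 = tr(M rho(γ2))/2 = 0, m3 = tr(M rho(γ3))/2 = -I/4.
Multiplying table entries, the bivector images are rho(γ12) = I*rho(γ3), rho(γ13) = -I*rho(γ2), rho(γ23) = I*rho(γ1); with real blade coefficients the real parts of m0..m3 are the coefficients of 1, γ1, γ2, γ3 and the imaginary parts give the bivectors (γ23: Im m1, γ13: -Im m2, γ12: Im m3).
Answer: -8/3 + 5/4*γ1 - 1/4*γ12 - 5*γ23


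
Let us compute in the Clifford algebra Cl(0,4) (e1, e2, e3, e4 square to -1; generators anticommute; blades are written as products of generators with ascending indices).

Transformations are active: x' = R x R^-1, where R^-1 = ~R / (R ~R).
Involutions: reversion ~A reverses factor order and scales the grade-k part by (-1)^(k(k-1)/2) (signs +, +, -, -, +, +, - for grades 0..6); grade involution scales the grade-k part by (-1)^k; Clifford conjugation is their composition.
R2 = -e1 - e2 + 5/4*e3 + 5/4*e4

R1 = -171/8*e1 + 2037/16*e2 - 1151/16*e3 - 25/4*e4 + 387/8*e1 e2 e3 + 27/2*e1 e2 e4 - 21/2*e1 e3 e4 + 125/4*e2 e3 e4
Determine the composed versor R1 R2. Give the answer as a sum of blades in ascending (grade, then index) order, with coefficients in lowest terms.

Distribute over the terms of R2 (each basis-blade product reordered to ascending indices, repeated generators contracted through their squares):
R1 (-e1) = -171/8 + 2037/16*e1 e2 - 1151/16*e1 e3 - 25/4*e1 e4 + 387/8*e2 e3 + 27/2*e2 e4 - 21/2*e3 e4 + 125/4*e1 e2 e3 e4
R1 (-e2) = 2037/16 + 171/8*e1 e2 - 387/8*e1 e3 - 27/2*e1 e4 - 1151/16*e2 e3 - 25/4*e2 e4 + 125/4*e3 e4 + 21/2*e1 e2 e3 e4
R1 (5/4*e3) = 5755/64 - 1935/32*e1 e2 - 855/32*e1 e3 - 105/8*e1 e4 + 10185/64*e2 e3 + 625/16*e2 e4 + 125/16*e3 e4 - 135/8*e1 e2 e3 e4
R1 (5/4*e4) = 125/16 - 135/8*e1 e2 + 105/8*e1 e3 - 855/32*e1 e4 - 625/16*e2 e3 + 10185/64*e2 e4 - 5755/64*e3 e4 + 1935/32*e1 e2 e3 e4
Summing the partial products and collecting blades:
Answer: 13035/64 + 2283/32*e1 e2 - 4285/32*e1 e3 - 1907/32*e1 e4 + 6177/64*e2 e3 + 13149/64*e2 e4 - 3927/64*e3 e4 + 2731/32*e1 e2 e3 e4


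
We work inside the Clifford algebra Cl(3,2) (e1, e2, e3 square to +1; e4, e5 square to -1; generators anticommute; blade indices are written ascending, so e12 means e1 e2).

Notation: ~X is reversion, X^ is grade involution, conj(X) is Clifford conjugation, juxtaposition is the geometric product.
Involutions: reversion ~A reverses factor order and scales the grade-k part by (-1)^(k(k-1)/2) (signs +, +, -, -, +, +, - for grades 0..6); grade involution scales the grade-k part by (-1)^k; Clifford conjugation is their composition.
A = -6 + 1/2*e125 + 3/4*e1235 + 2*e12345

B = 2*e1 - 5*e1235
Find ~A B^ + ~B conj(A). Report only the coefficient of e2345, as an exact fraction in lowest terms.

first term: 15/4 + 12*e1 - 5/2*e3 - 10*e4 + e25 + 3/2*e235 + 30*e1235 - 4*e2345
second term: 15/4 - 12*e1 - 5/2*e3 + 10*e4 + e25 + 3/2*e235 + 30*e1235 - 4*e2345
Answer: -8


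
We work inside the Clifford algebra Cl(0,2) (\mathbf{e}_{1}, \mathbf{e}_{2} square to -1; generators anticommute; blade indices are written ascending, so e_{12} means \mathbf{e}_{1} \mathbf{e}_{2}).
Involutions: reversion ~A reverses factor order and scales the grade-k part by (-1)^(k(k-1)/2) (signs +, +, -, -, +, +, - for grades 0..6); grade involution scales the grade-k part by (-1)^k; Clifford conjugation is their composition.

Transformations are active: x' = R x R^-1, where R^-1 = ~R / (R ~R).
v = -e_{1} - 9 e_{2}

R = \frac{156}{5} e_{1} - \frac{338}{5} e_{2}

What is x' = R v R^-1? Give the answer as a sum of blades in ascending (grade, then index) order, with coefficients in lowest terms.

~R = \frac{156}{5} e_{1} - \frac{338}{5} e_{2}, and R ~R = -\frac{27716}{5}, so R^-1 = ~R / (-\frac{27716}{5}).
R v = -\frac{2886}{5} - \frac{1742}{5} e_{12}
Answer: \frac{1537}{205} e_{1} - \frac{1041}{205} e_{2}


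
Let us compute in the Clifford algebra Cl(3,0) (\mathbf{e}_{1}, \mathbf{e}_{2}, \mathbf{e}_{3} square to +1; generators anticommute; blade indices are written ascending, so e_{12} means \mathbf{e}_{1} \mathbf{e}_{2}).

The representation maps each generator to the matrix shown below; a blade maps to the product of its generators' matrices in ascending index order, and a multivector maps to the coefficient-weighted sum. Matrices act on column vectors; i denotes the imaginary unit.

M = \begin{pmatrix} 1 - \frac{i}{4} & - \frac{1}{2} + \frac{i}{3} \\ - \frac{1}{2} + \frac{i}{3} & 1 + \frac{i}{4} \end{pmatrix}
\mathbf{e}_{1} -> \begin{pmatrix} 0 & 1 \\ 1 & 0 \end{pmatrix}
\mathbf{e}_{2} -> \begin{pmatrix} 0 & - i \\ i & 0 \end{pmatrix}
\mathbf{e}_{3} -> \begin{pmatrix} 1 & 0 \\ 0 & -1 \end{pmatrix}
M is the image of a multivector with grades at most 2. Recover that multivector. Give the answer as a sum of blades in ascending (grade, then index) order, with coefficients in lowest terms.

Method: 1, rho(e_{1}), rho(e_{2}), rho(e_{3}) form a trace-orthogonal basis of the 2x2 complex matrices (tr(X Y) = 2 if X = Y, else 0), so M = m0*1 + m1*rho(e_{1}) + m2*rho(e_{2}) + m3*rho(e_{3}) with m0 = tr(M)/2 = 1, m1 = tr(M rho(e_{1}))/2 = - \frac{1}{2} + \frac{i}{3}, m2 = tr(M rho(e_{2}))/2 = 0, m3 = tr(M rho(e_{3}))/2 = - \frac{i}{4}.
Multiplying table entries, the bivector images are rho(e_{12}) = i*rho(e_{3}), rho(e_{13}) = -i*rho(e_{2}), rho(e_{23}) = i*rho(e_{1}); with real blade coefficients the real parts of m0..m3 are the coefficients of 1, e_{1}, e_{2}, e_{3} and the imaginary parts give the bivectors (e_{23}: Im m1, e_{13}: -Im m2, e_{12}: Im m3).
Answer: 1 - \frac{1}{2} e_{1} - \frac{1}{4} e_{12} + \frac{1}{3} e_{23}


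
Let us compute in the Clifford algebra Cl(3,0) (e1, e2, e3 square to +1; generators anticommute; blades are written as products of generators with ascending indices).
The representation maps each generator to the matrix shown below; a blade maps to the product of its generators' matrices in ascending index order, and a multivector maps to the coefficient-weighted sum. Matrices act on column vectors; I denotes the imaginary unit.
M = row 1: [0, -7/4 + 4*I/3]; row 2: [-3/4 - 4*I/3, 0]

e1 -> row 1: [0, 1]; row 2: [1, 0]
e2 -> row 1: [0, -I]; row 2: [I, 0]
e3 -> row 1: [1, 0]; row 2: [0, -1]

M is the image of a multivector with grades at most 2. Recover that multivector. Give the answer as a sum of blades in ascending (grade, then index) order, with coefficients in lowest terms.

Method: 1, rho(e1), rho(e2), rho(e3) form a trace-orthogonal basis of the 2x2 complex matrices (tr(X Y) = 2 if X = Y, else 0), so M = m0*1 + m1*rho(e1) + m2*rho(e2) + m3*rho(e3) with m0 = tr(M)/2 = 0, m1 = tr(M rho(e1))/2 = -5/4, m2 = tr(M rho(e2))/2 = -4/3 - I/2, m3 = tr(M rho(e3))/2 = 0.
Multiplying table entries, the bivector images are rho(e1 e2) = I*rho(e3), rho(e1 e3) = -I*rho(e2), rho(e2 e3) = I*rho(e1); with real blade coefficients the real parts of m0..m3 are the coefficients of 1, e1, e2, e3 and the imaginary parts give the bivectors (e2 e3: Im m1, e1 e3: -Im m2, e1 e2: Im m3).
Answer: -5/4*e1 - 4/3*e2 + 1/2*e1 e3


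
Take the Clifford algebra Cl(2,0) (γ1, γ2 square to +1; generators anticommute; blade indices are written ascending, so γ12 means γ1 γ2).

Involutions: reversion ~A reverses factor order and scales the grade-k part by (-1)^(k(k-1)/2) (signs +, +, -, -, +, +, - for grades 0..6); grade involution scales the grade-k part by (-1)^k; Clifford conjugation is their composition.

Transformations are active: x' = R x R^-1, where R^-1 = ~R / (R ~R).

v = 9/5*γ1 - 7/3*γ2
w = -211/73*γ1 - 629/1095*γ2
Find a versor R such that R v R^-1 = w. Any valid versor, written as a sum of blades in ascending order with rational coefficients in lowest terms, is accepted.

R = v + w = -398/365*γ1 - 3184/1095*γ2 works: the equal norms (1954/225) guarantee its sandwich swaps v into w.
Answer: -398/365*γ1 - 3184/1095*γ2


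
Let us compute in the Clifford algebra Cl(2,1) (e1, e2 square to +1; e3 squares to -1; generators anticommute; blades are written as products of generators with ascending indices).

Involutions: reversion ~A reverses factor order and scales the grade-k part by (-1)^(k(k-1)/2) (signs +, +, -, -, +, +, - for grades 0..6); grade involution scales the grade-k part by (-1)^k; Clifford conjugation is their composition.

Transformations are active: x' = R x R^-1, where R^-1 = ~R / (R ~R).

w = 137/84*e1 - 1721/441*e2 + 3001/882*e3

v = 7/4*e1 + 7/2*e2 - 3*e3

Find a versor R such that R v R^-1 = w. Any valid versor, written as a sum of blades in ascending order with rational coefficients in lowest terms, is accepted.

R = v + w = 71/21*e1 - 355/882*e2 + 355/882*e3 works: the equal norms (101/16) guarantee its sandwich swaps v into w.
Answer: 71/21*e1 - 355/882*e2 + 355/882*e3


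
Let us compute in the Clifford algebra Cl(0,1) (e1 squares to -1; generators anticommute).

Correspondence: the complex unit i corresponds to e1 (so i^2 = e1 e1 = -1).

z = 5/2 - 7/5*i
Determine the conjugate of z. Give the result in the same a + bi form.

In blades: z = 5/2 - 7/5*e1.
Conjugation here is Clifford conjugation: the scalar is fixed and the grade-1 and grade-2 blades all flip sign, giving 5/2 + 7/5*e1; translating back:
Answer: 5/2 + 7/5*i


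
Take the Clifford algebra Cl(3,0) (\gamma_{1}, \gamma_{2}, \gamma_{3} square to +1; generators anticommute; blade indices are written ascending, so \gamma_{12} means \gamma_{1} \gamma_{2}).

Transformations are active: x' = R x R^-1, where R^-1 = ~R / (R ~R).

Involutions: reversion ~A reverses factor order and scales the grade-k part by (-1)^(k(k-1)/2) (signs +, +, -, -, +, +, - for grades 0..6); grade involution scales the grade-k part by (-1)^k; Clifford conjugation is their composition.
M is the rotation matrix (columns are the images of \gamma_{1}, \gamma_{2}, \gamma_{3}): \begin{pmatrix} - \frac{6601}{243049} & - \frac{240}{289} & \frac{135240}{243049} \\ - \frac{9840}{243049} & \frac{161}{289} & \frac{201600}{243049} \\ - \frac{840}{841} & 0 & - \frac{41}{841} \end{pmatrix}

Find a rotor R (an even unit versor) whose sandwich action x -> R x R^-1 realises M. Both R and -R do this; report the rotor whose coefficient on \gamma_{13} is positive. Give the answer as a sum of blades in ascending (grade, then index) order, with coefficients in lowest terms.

Method: write R = a + b12*\gamma_{12} + b13*\gamma_{13} + b23*\gamma_{23} with a^2 + b12^2 + b13^2 + b23^2 = 1 (so R^-1 = ~R). Expanding the columns R e_j ~R gives tr M = 4a^2 - 1 and, from the antisymmetric part, M21 - M12 = -4a*b12, M13 - M31 = 4a*b13, M32 - M23 = -4a*b23.
Here tr M = \frac{116951}{243049}, so a^2 = (1 + tr M)/4 = \frac{90000}{243049} and a = ±\frac{300}{493}. Taking a = \frac{300}{493}: M21 - M12 = \frac{192000}{243049}, M13 - M31 = \frac{378000}{243049}, M32 - M23 = -\frac{201600}{243049}, giving b12 = -\frac{160}{493}, b13 = \frac{315}{493}, b23 = \frac{168}{493}, i.e. R = \frac{300}{493} - \frac{160}{493} \gamma_{12} + \frac{315}{493} \gamma_{13} + \frac{168}{493} \gamma_{23}.
Its \gamma_{13} coefficient is already positive.
Answer: \frac{300}{493} - \frac{160}{493} \gamma_{12} + \frac{315}{493} \gamma_{13} + \frac{168}{493} \gamma_{23}. Why the constraint matters: R and -R act identically through the sandwich — M has trace \frac{116951}{243049} either way — so only the sign condition on \gamma_{13} picks one of the two preimages.


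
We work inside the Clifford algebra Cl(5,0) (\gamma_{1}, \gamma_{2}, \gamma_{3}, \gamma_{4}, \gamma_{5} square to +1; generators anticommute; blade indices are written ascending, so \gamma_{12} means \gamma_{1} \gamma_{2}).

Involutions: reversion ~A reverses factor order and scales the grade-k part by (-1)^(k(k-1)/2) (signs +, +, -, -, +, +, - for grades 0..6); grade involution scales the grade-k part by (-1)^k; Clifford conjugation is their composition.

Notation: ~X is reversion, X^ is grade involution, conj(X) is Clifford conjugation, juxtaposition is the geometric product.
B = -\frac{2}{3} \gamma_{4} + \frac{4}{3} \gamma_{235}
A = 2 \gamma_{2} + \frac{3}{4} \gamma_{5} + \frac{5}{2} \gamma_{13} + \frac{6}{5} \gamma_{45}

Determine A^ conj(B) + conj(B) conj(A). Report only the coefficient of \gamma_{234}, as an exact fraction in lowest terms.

first term: -\frac{4}{5} \gamma_{5} - \gamma_{23} - \frac{4}{3} \gamma_{24} - \frac{8}{3} \gamma_{35} + \frac{1}{2} \gamma_{45} - \frac{10}{3} \gamma_{125} + \frac{5}{3} \gamma_{134} + \frac{8}{5} \gamma_{234}
second term: -\frac{4}{5} \gamma_{5} - \gamma_{23} + \frac{4}{3} \gamma_{24} - \frac{8}{3} \gamma_{35} - \frac{1}{2} \gamma_{45} - \frac{10}{3} \gamma_{125} - \frac{5}{3} \gamma_{134} + \frac{8}{5} \gamma_{234}
Answer: \frac{16}{5}


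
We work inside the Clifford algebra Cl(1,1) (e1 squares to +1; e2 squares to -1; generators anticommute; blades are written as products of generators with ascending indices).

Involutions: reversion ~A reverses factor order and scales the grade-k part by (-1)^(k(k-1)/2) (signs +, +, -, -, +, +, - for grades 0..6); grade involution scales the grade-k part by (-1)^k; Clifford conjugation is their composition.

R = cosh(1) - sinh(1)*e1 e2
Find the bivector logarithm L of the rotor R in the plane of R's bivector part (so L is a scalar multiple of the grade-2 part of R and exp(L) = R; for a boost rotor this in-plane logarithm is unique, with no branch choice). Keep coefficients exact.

The scalar part of R is cosh(1), which determines |rapidity| via cosh; the sign lives in the bivector part, and pairing them (bivector part over sinh of the rapidity = the plane) gives the unique in-plane L = rapidity * plane.
Concretely: cosh(rapidity) = cosh(1) gives rapidity = ±1, and since rapidity/sinh(rapidity) is even the sign is immaterial: L = (rapidity/sinh(rapidity)) * <R>_2 = (1/sinh(1)) * <R>_2.
Answer: -e1 e2


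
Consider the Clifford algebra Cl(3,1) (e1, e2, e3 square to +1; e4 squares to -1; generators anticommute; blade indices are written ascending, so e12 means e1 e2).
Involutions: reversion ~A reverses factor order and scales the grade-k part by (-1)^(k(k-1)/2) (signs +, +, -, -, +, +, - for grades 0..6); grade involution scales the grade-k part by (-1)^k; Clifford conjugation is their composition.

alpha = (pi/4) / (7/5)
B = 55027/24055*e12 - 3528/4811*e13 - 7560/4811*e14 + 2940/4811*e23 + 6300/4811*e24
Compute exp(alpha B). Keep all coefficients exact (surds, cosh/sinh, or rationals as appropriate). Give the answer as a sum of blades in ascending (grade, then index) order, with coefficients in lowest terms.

B^2 term by term: the squares give (55027/24055)^2*(e12)^2 + (-3528/4811)^2*(e13)^2 + (-7560/4811)^2*(e14)^2 + (2940/4811)^2*(e23)^2 + (6300/4811)^2*(e24)^2 = 3027970729/578643025*(-1) + 12446784/23145721*(-1) + 57153600/23145721*(+1) + 8643600/23145721*(-1) + 39690000/23145721*(+1) = -49/25 (each basis 2-blade squares to minus the product of its generators' squares); cross terms between blades sharing an index anticommute and cancel; the commuting (index-disjoint) pairs give grade-4 terms 2*c*c'*(blade product), which cancel blade by blade — e1234: 44452800/23145721 - 44452800/23145721 = 0 — confirming B is simple. So B^2 = -49/25.
B^2 = -49/25 — since the square is negative, the closed form is circular: l = 7/5, alpha*l = pi/4, so exp(alpha B) = cos(pi/4) + (sin(pi/4)/(7/5))*B = sqrt(2)/2 + (5*sqrt(2)/14)*B.
Answer: sqrt(2)/2 + 7861*sqrt(2)/9622*e12 - 1260*sqrt(2)/4811*e13 - 2700*sqrt(2)/4811*e14 + 1050*sqrt(2)/4811*e23 + 2250*sqrt(2)/4811*e24


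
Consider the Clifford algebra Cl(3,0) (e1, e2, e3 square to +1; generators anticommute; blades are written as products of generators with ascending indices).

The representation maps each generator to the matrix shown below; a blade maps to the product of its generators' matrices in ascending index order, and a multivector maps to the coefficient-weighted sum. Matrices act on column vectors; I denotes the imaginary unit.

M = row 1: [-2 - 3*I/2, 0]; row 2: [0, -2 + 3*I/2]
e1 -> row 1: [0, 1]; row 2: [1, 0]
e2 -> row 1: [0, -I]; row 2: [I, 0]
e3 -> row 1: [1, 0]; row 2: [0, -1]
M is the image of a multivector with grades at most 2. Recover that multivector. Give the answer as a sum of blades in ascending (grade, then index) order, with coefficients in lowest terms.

Method: 1, rho(e1), rho(e2), rho(e3) form a trace-orthogonal basis of the 2x2 complex matrices (tr(X Y) = 2 if X = Y, else 0), so M = m0*1 + m1*rho(e1) + m2*rho(e2) + m3*rho(e3) with m0 = tr(M)/2 = -2, m1 = tr(M rho(e1))/2 = 0, m2 = tr(M rho(e2))/2 = 0, m3 = tr(M rho(e3))/2 = -3*I/2.
Multiplying table entries, the bivector images are rho(e1 e2) = I*rho(e3), rho(e1 e3) = -I*rho(e2), rho(e2 e3) = I*rho(e1); with real blade coefficients the real parts of m0..m3 are the coefficients of 1, e1, e2, e3 and the imaginary parts give the bivectors (e2 e3: Im m1, e1 e3: -Im m2, e1 e2: Im m3).
Answer: -2 - 3/2*e1 e2


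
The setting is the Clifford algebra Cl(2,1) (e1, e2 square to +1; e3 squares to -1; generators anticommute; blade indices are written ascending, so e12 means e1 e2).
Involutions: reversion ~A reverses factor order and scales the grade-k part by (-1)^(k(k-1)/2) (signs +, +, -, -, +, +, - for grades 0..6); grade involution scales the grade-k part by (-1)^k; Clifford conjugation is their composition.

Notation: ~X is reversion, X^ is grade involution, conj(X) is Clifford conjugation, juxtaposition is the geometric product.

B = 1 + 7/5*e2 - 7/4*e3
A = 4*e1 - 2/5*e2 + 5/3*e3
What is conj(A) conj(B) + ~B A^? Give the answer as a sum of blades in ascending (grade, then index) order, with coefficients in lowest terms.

first term: 707/300 - 4*e1 + 2/5*e2 - 5/3*e3 + 28/5*e12 - 7*e13 - 49/30*e23
second term: -707/300 - 4*e1 + 2/5*e2 - 5/3*e3 + 28/5*e12 - 7*e13 - 49/30*e23
Answer: -8*e1 + 4/5*e2 - 10/3*e3 + 56/5*e12 - 14*e13 - 49/15*e23
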